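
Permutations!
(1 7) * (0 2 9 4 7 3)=(0 2 9 4 7 1 3)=[2, 3, 9, 0, 7, 5, 6, 1, 8, 4]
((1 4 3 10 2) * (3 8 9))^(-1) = (1 2 10 3 9 8 4)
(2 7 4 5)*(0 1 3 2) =[1, 3, 7, 2, 5, 0, 6, 4] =(0 1 3 2 7 4 5)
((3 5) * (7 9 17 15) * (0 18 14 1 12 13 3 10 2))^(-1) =((0 18 14 1 12 13 3 5 10 2)(7 9 17 15))^(-1) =(0 2 10 5 3 13 12 1 14 18)(7 15 17 9)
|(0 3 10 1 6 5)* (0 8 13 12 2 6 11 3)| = 12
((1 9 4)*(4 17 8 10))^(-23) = ((1 9 17 8 10 4))^(-23) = (1 9 17 8 10 4)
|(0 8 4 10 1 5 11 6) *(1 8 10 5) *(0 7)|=8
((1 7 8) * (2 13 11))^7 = (1 7 8)(2 13 11)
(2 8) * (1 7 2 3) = (1 7 2 8 3) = [0, 7, 8, 1, 4, 5, 6, 2, 3]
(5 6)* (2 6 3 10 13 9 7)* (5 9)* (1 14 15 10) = (1 14 15 10 13 5 3)(2 6 9 7) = [0, 14, 6, 1, 4, 3, 9, 2, 8, 7, 13, 11, 12, 5, 15, 10]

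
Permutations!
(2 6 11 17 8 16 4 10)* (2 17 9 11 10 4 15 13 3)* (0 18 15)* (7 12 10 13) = [18, 1, 6, 2, 4, 5, 13, 12, 16, 11, 17, 9, 10, 3, 14, 7, 0, 8, 15] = (0 18 15 7 12 10 17 8 16)(2 6 13 3)(9 11)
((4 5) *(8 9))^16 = (9) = ((4 5)(8 9))^16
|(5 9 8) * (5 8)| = 2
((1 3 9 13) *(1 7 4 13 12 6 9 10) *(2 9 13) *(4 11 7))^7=((1 3 10)(2 9 12 6 13 4)(7 11))^7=(1 3 10)(2 9 12 6 13 4)(7 11)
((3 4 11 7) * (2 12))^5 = (2 12)(3 4 11 7)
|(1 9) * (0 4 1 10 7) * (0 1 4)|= 4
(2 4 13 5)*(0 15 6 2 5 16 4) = (0 15 6 2)(4 13 16) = [15, 1, 0, 3, 13, 5, 2, 7, 8, 9, 10, 11, 12, 16, 14, 6, 4]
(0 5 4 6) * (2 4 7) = (0 5 7 2 4 6) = [5, 1, 4, 3, 6, 7, 0, 2]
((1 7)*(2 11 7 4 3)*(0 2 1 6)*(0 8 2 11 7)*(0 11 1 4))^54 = (11)(2 6)(7 8)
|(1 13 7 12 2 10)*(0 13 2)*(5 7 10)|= |(0 13 10 1 2 5 7 12)|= 8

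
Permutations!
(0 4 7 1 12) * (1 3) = (0 4 7 3 1 12) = [4, 12, 2, 1, 7, 5, 6, 3, 8, 9, 10, 11, 0]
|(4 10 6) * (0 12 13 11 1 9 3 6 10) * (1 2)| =|(0 12 13 11 2 1 9 3 6 4)| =10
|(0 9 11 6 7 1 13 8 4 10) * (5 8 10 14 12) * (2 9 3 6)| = 105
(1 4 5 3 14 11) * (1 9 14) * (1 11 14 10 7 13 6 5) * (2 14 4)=(1 2 14 4)(3 11 9 10 7 13 6 5)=[0, 2, 14, 11, 1, 3, 5, 13, 8, 10, 7, 9, 12, 6, 4]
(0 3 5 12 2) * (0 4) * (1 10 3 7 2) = (0 7 2 4)(1 10 3 5 12) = [7, 10, 4, 5, 0, 12, 6, 2, 8, 9, 3, 11, 1]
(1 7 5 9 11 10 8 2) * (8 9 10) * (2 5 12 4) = (1 7 12 4 2)(5 10 9 11 8) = [0, 7, 1, 3, 2, 10, 6, 12, 5, 11, 9, 8, 4]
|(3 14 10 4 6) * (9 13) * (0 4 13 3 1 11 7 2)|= 35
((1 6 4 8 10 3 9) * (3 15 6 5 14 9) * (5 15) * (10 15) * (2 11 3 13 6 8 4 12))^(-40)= (15)(2 3 6)(11 13 12)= ((1 10 5 14 9)(2 11 3 13 6 12)(8 15))^(-40)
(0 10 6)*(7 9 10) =[7, 1, 2, 3, 4, 5, 0, 9, 8, 10, 6] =(0 7 9 10 6)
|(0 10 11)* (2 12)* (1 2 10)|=6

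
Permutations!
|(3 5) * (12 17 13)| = |(3 5)(12 17 13)| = 6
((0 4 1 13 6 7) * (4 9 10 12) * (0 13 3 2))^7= ((0 9 10 12 4 1 3 2)(6 7 13))^7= (0 2 3 1 4 12 10 9)(6 7 13)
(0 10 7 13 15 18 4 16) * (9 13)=(0 10 7 9 13 15 18 4 16)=[10, 1, 2, 3, 16, 5, 6, 9, 8, 13, 7, 11, 12, 15, 14, 18, 0, 17, 4]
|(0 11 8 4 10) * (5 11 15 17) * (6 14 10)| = |(0 15 17 5 11 8 4 6 14 10)| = 10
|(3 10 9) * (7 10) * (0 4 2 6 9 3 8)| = |(0 4 2 6 9 8)(3 7 10)| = 6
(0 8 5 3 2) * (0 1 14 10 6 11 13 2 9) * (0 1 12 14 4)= (0 8 5 3 9 1 4)(2 12 14 10 6 11 13)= [8, 4, 12, 9, 0, 3, 11, 7, 5, 1, 6, 13, 14, 2, 10]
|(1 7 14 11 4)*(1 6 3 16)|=8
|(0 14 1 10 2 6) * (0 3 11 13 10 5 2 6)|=|(0 14 1 5 2)(3 11 13 10 6)|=5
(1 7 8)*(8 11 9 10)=[0, 7, 2, 3, 4, 5, 6, 11, 1, 10, 8, 9]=(1 7 11 9 10 8)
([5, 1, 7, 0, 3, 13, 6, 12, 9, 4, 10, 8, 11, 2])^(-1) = (0 3 4 9 8 11 12 7 2 13 5)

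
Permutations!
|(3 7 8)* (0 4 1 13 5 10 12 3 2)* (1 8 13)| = |(0 4 8 2)(3 7 13 5 10 12)| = 12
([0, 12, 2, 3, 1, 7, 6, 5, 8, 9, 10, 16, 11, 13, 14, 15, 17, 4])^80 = [0, 11, 2, 3, 12, 5, 6, 7, 8, 9, 10, 17, 16, 13, 14, 15, 4, 1]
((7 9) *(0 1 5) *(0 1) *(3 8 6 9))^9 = (1 5)(3 7 9 6 8)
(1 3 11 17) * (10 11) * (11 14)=(1 3 10 14 11 17)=[0, 3, 2, 10, 4, 5, 6, 7, 8, 9, 14, 17, 12, 13, 11, 15, 16, 1]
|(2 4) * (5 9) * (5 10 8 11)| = |(2 4)(5 9 10 8 11)| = 10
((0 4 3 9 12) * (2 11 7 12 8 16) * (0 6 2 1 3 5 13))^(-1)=((0 4 5 13)(1 3 9 8 16)(2 11 7 12 6))^(-1)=(0 13 5 4)(1 16 8 9 3)(2 6 12 7 11)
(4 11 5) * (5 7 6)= [0, 1, 2, 3, 11, 4, 5, 6, 8, 9, 10, 7]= (4 11 7 6 5)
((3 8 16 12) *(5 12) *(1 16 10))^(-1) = (1 10 8 3 12 5 16)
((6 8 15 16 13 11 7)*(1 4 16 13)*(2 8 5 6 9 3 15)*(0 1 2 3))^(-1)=((0 1 4 16 2 8 3 15 13 11 7 9)(5 6))^(-1)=(0 9 7 11 13 15 3 8 2 16 4 1)(5 6)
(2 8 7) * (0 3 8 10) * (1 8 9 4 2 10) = (0 3 9 4 2 1 8 7 10) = [3, 8, 1, 9, 2, 5, 6, 10, 7, 4, 0]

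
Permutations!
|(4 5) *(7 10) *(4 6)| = 6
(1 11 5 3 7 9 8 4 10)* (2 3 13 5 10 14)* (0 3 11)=(0 3 7 9 8 4 14 2 11 10 1)(5 13)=[3, 0, 11, 7, 14, 13, 6, 9, 4, 8, 1, 10, 12, 5, 2]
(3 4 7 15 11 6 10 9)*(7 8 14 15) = (3 4 8 14 15 11 6 10 9) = [0, 1, 2, 4, 8, 5, 10, 7, 14, 3, 9, 6, 12, 13, 15, 11]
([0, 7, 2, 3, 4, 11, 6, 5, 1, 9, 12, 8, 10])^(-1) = [0, 8, 2, 3, 4, 7, 6, 1, 11, 9, 12, 5, 10]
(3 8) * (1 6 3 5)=(1 6 3 8 5)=[0, 6, 2, 8, 4, 1, 3, 7, 5]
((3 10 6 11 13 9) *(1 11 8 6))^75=(1 9)(3 11)(6 8)(10 13)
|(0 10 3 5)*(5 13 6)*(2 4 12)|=|(0 10 3 13 6 5)(2 4 12)|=6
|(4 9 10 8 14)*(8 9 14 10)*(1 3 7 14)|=|(1 3 7 14 4)(8 10 9)|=15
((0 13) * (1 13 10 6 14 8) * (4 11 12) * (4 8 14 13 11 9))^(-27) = (14)(0 10 6 13)(1 11 12 8)(4 9)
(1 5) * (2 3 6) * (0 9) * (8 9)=(0 8 9)(1 5)(2 3 6)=[8, 5, 3, 6, 4, 1, 2, 7, 9, 0]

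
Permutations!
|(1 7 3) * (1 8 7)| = 3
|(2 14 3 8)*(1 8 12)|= 6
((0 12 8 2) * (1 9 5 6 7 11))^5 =(0 12 8 2)(1 11 7 6 5 9)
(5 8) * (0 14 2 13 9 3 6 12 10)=[14, 1, 13, 6, 4, 8, 12, 7, 5, 3, 0, 11, 10, 9, 2]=(0 14 2 13 9 3 6 12 10)(5 8)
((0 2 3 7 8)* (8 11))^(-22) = (0 3 11)(2 7 8)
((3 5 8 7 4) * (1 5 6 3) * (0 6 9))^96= (9)(1 5 8 7 4)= ((0 6 3 9)(1 5 8 7 4))^96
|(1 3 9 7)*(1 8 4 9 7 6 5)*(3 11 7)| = 8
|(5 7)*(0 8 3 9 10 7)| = 7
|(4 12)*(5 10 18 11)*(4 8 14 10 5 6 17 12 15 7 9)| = 8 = |(4 15 7 9)(6 17 12 8 14 10 18 11)|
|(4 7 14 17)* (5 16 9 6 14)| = 8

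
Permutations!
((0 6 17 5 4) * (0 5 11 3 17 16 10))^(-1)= ((0 6 16 10)(3 17 11)(4 5))^(-1)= (0 10 16 6)(3 11 17)(4 5)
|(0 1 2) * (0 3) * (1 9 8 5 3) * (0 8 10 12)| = |(0 9 10 12)(1 2)(3 8 5)| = 12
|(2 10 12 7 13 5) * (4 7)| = 7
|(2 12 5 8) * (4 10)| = |(2 12 5 8)(4 10)| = 4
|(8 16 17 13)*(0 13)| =|(0 13 8 16 17)| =5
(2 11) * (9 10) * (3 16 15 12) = [0, 1, 11, 16, 4, 5, 6, 7, 8, 10, 9, 2, 3, 13, 14, 12, 15] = (2 11)(3 16 15 12)(9 10)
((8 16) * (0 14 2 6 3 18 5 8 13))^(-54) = ((0 14 2 6 3 18 5 8 16 13))^(-54) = (0 5 2 16 3)(6 13 18 14 8)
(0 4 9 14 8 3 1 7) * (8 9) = (0 4 8 3 1 7)(9 14) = [4, 7, 2, 1, 8, 5, 6, 0, 3, 14, 10, 11, 12, 13, 9]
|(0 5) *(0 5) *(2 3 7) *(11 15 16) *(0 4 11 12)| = 6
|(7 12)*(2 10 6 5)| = |(2 10 6 5)(7 12)| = 4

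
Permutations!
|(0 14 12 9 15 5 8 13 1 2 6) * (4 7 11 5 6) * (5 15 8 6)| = |(0 14 12 9 8 13 1 2 4 7 11 15 5 6)| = 14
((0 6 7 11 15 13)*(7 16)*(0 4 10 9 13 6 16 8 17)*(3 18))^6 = ((0 16 7 11 15 6 8 17)(3 18)(4 10 9 13))^6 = (18)(0 8 15 7)(4 9)(6 11 16 17)(10 13)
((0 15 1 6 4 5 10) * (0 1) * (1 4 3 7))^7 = ((0 15)(1 6 3 7)(4 5 10))^7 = (0 15)(1 7 3 6)(4 5 10)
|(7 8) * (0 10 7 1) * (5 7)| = |(0 10 5 7 8 1)| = 6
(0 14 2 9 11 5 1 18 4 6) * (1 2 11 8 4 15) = (0 14 11 5 2 9 8 4 6)(1 18 15) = [14, 18, 9, 3, 6, 2, 0, 7, 4, 8, 10, 5, 12, 13, 11, 1, 16, 17, 15]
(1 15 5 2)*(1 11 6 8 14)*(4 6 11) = [0, 15, 4, 3, 6, 2, 8, 7, 14, 9, 10, 11, 12, 13, 1, 5] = (1 15 5 2 4 6 8 14)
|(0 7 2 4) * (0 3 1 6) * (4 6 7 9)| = 8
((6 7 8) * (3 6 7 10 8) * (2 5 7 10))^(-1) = ((2 5 7 3 6)(8 10))^(-1) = (2 6 3 7 5)(8 10)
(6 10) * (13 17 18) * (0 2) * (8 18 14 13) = (0 2)(6 10)(8 18)(13 17 14) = [2, 1, 0, 3, 4, 5, 10, 7, 18, 9, 6, 11, 12, 17, 13, 15, 16, 14, 8]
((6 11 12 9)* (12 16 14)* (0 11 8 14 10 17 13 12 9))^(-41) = ((0 11 16 10 17 13 12)(6 8 14 9))^(-41) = (0 11 16 10 17 13 12)(6 9 14 8)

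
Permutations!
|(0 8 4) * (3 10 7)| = |(0 8 4)(3 10 7)| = 3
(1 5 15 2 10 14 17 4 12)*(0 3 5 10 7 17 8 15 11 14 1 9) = [3, 10, 7, 5, 12, 11, 6, 17, 15, 0, 1, 14, 9, 13, 8, 2, 16, 4] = (0 3 5 11 14 8 15 2 7 17 4 12 9)(1 10)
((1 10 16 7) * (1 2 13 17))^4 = (1 2 10 13 16 17 7) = ((1 10 16 7 2 13 17))^4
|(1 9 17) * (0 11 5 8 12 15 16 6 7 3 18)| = 33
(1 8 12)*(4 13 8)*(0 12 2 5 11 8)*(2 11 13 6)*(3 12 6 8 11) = (0 6 2 5 13)(1 4 8 3 12) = [6, 4, 5, 12, 8, 13, 2, 7, 3, 9, 10, 11, 1, 0]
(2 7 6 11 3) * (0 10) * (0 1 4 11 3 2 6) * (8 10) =[8, 4, 7, 6, 11, 5, 3, 0, 10, 9, 1, 2] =(0 8 10 1 4 11 2 7)(3 6)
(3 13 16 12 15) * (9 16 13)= (3 9 16 12 15)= [0, 1, 2, 9, 4, 5, 6, 7, 8, 16, 10, 11, 15, 13, 14, 3, 12]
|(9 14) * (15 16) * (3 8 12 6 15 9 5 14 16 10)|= 6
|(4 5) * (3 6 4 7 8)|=|(3 6 4 5 7 8)|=6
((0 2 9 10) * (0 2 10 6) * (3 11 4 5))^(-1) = (0 6 9 2 10)(3 5 4 11)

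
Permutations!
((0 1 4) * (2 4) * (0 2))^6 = (4)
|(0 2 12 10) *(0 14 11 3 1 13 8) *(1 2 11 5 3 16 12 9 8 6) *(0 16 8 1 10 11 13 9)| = |(0 13 6 10 14 5 3 2)(1 9)(8 16 12 11)| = 8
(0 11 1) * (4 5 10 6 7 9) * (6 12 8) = (0 11 1)(4 5 10 12 8 6 7 9) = [11, 0, 2, 3, 5, 10, 7, 9, 6, 4, 12, 1, 8]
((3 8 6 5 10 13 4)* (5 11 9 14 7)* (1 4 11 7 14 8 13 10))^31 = ((14)(1 4 3 13 11 9 8 6 7 5))^31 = (14)(1 4 3 13 11 9 8 6 7 5)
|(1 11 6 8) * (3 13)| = |(1 11 6 8)(3 13)| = 4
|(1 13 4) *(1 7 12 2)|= |(1 13 4 7 12 2)|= 6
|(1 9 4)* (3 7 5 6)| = |(1 9 4)(3 7 5 6)| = 12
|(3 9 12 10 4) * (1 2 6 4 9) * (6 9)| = 8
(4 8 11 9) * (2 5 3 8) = (2 5 3 8 11 9 4) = [0, 1, 5, 8, 2, 3, 6, 7, 11, 4, 10, 9]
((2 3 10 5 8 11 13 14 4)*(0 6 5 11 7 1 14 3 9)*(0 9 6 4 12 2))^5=((0 4)(1 14 12 2 6 5 8 7)(3 10 11 13))^5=(0 4)(1 5 12 7 6 14 8 2)(3 10 11 13)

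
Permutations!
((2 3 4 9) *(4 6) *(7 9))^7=((2 3 6 4 7 9))^7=(2 3 6 4 7 9)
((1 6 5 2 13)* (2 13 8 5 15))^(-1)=((1 6 15 2 8 5 13))^(-1)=(1 13 5 8 2 15 6)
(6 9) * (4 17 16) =(4 17 16)(6 9) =[0, 1, 2, 3, 17, 5, 9, 7, 8, 6, 10, 11, 12, 13, 14, 15, 4, 16]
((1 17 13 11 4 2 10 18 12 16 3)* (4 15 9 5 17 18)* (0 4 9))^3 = ((0 4 2 10 9 5 17 13 11 15)(1 18 12 16 3))^3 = (0 10 17 15 2 5 11 4 9 13)(1 16 18 3 12)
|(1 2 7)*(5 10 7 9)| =6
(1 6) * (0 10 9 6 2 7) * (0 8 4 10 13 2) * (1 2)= (0 13 1)(2 7 8 4 10 9 6)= [13, 0, 7, 3, 10, 5, 2, 8, 4, 6, 9, 11, 12, 1]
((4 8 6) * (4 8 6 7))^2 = (4 8)(6 7)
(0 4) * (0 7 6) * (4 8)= (0 8 4 7 6)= [8, 1, 2, 3, 7, 5, 0, 6, 4]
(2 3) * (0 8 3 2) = (0 8 3) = [8, 1, 2, 0, 4, 5, 6, 7, 3]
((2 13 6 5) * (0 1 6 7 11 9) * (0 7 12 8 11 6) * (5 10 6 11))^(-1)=((0 1)(2 13 12 8 5)(6 10)(7 11 9))^(-1)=(0 1)(2 5 8 12 13)(6 10)(7 9 11)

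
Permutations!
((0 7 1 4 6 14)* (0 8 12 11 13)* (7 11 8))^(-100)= (14)(0 13 11)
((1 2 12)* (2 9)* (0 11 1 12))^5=(12)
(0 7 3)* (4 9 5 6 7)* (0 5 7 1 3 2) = [4, 3, 0, 5, 9, 6, 1, 2, 8, 7] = (0 4 9 7 2)(1 3 5 6)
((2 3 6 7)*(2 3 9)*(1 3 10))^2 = ((1 3 6 7 10)(2 9))^2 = (1 6 10 3 7)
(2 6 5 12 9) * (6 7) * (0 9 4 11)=(0 9 2 7 6 5 12 4 11)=[9, 1, 7, 3, 11, 12, 5, 6, 8, 2, 10, 0, 4]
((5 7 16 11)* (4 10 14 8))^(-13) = (4 8 14 10)(5 11 16 7)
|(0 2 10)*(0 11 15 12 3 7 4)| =|(0 2 10 11 15 12 3 7 4)| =9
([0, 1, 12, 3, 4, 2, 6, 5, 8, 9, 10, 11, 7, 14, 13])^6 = [0, 1, 7, 3, 4, 12, 6, 2, 8, 9, 10, 11, 5, 13, 14]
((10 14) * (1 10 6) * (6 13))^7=((1 10 14 13 6))^7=(1 14 6 10 13)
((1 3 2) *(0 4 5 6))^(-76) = ((0 4 5 6)(1 3 2))^(-76) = (6)(1 2 3)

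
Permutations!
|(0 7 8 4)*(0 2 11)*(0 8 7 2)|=|(0 2 11 8 4)|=5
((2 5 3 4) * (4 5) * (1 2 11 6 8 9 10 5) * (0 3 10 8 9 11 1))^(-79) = ((0 3)(1 2 4)(5 10)(6 9 8 11))^(-79) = (0 3)(1 4 2)(5 10)(6 9 8 11)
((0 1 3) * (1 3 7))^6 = (7)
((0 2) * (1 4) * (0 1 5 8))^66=(8)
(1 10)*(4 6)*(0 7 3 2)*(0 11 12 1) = (0 7 3 2 11 12 1 10)(4 6) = [7, 10, 11, 2, 6, 5, 4, 3, 8, 9, 0, 12, 1]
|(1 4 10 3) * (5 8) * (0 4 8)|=|(0 4 10 3 1 8 5)|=7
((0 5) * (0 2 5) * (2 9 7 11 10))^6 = (11)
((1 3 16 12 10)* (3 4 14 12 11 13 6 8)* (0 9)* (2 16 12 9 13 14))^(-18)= ((0 13 6 8 3 12 10 1 4 2 16 11 14 9))^(-18)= (0 16 10 6 14 4 3)(1 8 9 2 12 13 11)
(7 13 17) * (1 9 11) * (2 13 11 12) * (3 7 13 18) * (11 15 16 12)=(1 9 11)(2 18 3 7 15 16 12)(13 17)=[0, 9, 18, 7, 4, 5, 6, 15, 8, 11, 10, 1, 2, 17, 14, 16, 12, 13, 3]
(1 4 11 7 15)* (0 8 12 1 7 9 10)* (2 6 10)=[8, 4, 6, 3, 11, 5, 10, 15, 12, 2, 0, 9, 1, 13, 14, 7]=(0 8 12 1 4 11 9 2 6 10)(7 15)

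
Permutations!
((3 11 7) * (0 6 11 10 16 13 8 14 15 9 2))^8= (0 8 7 9 16 6 14 3 2 13 11 15 10)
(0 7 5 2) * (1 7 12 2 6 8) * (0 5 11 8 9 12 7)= [7, 0, 5, 3, 4, 6, 9, 11, 1, 12, 10, 8, 2]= (0 7 11 8 1)(2 5 6 9 12)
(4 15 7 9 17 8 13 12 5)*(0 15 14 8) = (0 15 7 9 17)(4 14 8 13 12 5) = [15, 1, 2, 3, 14, 4, 6, 9, 13, 17, 10, 11, 5, 12, 8, 7, 16, 0]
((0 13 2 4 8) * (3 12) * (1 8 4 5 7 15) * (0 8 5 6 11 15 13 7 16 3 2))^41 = (0 13 7)(1 2 5 6 16 11 3 15 12)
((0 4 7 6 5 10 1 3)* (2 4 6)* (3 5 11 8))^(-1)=(0 3 8 11 6)(1 10 5)(2 7 4)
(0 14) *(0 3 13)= (0 14 3 13)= [14, 1, 2, 13, 4, 5, 6, 7, 8, 9, 10, 11, 12, 0, 3]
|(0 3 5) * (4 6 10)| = |(0 3 5)(4 6 10)| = 3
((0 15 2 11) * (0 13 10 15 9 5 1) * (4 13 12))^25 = (0 9 5 1)(2 13 11 10 12 15 4)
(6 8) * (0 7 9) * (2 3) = (0 7 9)(2 3)(6 8) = [7, 1, 3, 2, 4, 5, 8, 9, 6, 0]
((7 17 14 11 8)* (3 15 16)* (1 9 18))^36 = (18)(7 17 14 11 8)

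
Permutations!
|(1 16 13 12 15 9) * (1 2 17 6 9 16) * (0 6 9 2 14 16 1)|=|(0 6 2 17 9 14 16 13 12 15 1)|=11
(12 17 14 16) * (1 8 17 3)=(1 8 17 14 16 12 3)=[0, 8, 2, 1, 4, 5, 6, 7, 17, 9, 10, 11, 3, 13, 16, 15, 12, 14]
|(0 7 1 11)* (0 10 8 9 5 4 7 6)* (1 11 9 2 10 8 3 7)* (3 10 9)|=18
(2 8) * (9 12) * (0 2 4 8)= (0 2)(4 8)(9 12)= [2, 1, 0, 3, 8, 5, 6, 7, 4, 12, 10, 11, 9]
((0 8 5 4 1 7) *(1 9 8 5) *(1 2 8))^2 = ((0 5 4 9 1 7)(2 8))^2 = (0 4 1)(5 9 7)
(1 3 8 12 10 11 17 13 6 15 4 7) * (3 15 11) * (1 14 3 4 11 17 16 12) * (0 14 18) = (0 14 3 8 1 15 11 16 12 10 4 7 18)(6 17 13) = [14, 15, 2, 8, 7, 5, 17, 18, 1, 9, 4, 16, 10, 6, 3, 11, 12, 13, 0]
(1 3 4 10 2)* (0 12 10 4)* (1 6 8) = (0 12 10 2 6 8 1 3) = [12, 3, 6, 0, 4, 5, 8, 7, 1, 9, 2, 11, 10]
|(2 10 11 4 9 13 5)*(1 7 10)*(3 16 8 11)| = 12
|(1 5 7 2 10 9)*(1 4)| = 7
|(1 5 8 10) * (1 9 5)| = |(5 8 10 9)| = 4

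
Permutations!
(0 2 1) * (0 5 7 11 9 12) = (0 2 1 5 7 11 9 12) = [2, 5, 1, 3, 4, 7, 6, 11, 8, 12, 10, 9, 0]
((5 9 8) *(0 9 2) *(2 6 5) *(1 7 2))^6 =(9) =((0 9 8 1 7 2)(5 6))^6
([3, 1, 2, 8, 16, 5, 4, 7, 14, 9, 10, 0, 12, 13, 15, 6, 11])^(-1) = [11, 1, 2, 0, 6, 5, 15, 7, 3, 9, 10, 16, 12, 13, 8, 14, 4]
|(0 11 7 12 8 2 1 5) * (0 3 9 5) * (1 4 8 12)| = 12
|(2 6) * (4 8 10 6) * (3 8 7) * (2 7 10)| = |(2 4 10 6 7 3 8)| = 7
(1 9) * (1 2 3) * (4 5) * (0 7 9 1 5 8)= (0 7 9 2 3 5 4 8)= [7, 1, 3, 5, 8, 4, 6, 9, 0, 2]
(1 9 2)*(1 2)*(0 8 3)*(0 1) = (0 8 3 1 9) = [8, 9, 2, 1, 4, 5, 6, 7, 3, 0]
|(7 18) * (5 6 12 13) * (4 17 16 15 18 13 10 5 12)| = |(4 17 16 15 18 7 13 12 10 5 6)| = 11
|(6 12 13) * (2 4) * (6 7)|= |(2 4)(6 12 13 7)|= 4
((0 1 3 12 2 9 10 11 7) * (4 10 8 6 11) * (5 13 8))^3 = (0 12 5 6)(1 2 13 11)(3 9 8 7)(4 10)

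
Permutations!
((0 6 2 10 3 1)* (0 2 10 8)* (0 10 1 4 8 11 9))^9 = (0 2)(1 9)(3 4 8 10)(6 11)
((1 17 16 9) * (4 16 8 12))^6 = ((1 17 8 12 4 16 9))^6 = (1 9 16 4 12 8 17)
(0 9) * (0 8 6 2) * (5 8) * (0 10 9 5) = (0 5 8 6 2 10 9) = [5, 1, 10, 3, 4, 8, 2, 7, 6, 0, 9]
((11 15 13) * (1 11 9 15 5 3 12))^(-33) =((1 11 5 3 12)(9 15 13))^(-33) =(15)(1 5 12 11 3)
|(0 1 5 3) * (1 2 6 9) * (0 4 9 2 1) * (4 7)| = 14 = |(0 1 5 3 7 4 9)(2 6)|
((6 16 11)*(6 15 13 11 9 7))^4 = ((6 16 9 7)(11 15 13))^4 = (16)(11 15 13)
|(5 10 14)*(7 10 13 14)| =|(5 13 14)(7 10)| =6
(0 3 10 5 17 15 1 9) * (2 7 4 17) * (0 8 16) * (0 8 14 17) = (0 3 10 5 2 7 4)(1 9 14 17 15)(8 16) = [3, 9, 7, 10, 0, 2, 6, 4, 16, 14, 5, 11, 12, 13, 17, 1, 8, 15]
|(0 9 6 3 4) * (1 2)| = 10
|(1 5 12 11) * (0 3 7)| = |(0 3 7)(1 5 12 11)| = 12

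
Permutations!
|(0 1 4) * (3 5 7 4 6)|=7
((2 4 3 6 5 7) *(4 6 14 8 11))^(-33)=(2 7 5 6)(3 8 4 14 11)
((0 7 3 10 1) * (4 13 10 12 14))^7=((0 7 3 12 14 4 13 10 1))^7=(0 10 4 12 7 1 13 14 3)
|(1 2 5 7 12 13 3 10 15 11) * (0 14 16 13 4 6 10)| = |(0 14 16 13 3)(1 2 5 7 12 4 6 10 15 11)| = 10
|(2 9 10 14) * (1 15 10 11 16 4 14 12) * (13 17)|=12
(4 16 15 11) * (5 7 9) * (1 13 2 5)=(1 13 2 5 7 9)(4 16 15 11)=[0, 13, 5, 3, 16, 7, 6, 9, 8, 1, 10, 4, 12, 2, 14, 11, 15]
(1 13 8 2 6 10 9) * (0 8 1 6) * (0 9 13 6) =(0 8 2 9)(1 6 10 13) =[8, 6, 9, 3, 4, 5, 10, 7, 2, 0, 13, 11, 12, 1]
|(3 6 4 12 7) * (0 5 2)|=15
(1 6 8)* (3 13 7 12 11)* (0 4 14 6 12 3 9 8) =[4, 12, 2, 13, 14, 5, 0, 3, 1, 8, 10, 9, 11, 7, 6] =(0 4 14 6)(1 12 11 9 8)(3 13 7)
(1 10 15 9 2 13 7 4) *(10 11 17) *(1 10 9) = (1 11 17 9 2 13 7 4 10 15) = [0, 11, 13, 3, 10, 5, 6, 4, 8, 2, 15, 17, 12, 7, 14, 1, 16, 9]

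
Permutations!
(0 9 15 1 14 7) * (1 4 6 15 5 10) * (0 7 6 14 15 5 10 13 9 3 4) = (0 3 4 14 6 5 13 9 10 1 15) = [3, 15, 2, 4, 14, 13, 5, 7, 8, 10, 1, 11, 12, 9, 6, 0]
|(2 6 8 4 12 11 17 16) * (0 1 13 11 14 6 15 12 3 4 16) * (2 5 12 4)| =60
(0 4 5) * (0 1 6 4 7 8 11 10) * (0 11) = (0 7 8)(1 6 4 5)(10 11) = [7, 6, 2, 3, 5, 1, 4, 8, 0, 9, 11, 10]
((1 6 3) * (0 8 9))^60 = ((0 8 9)(1 6 3))^60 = (9)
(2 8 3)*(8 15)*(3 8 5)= [0, 1, 15, 2, 4, 3, 6, 7, 8, 9, 10, 11, 12, 13, 14, 5]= (2 15 5 3)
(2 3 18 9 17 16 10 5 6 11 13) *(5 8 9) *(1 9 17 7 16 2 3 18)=(1 9 7 16 10 8 17 2 18 5 6 11 13 3)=[0, 9, 18, 1, 4, 6, 11, 16, 17, 7, 8, 13, 12, 3, 14, 15, 10, 2, 5]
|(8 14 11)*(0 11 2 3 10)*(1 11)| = |(0 1 11 8 14 2 3 10)| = 8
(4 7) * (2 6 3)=(2 6 3)(4 7)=[0, 1, 6, 2, 7, 5, 3, 4]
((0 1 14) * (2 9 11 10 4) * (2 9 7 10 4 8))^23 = (0 14 1)(2 8 10 7)(4 11 9)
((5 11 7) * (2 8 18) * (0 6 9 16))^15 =(18)(0 16 9 6)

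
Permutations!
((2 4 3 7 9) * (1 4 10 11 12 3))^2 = (2 11 3 9 10 12 7)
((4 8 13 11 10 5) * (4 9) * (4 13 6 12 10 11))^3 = ((4 8 6 12 10 5 9 13))^3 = (4 12 9 8 10 13 6 5)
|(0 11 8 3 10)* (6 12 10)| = |(0 11 8 3 6 12 10)| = 7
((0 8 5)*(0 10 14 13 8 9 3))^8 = (0 3 9)(5 13 10 8 14)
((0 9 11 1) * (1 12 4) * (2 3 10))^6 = ((0 9 11 12 4 1)(2 3 10))^6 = (12)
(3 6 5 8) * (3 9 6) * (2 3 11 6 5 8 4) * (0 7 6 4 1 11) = [7, 11, 3, 0, 2, 1, 8, 6, 9, 5, 10, 4] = (0 7 6 8 9 5 1 11 4 2 3)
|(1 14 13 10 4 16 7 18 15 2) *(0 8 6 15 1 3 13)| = 14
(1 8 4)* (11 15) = (1 8 4)(11 15) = [0, 8, 2, 3, 1, 5, 6, 7, 4, 9, 10, 15, 12, 13, 14, 11]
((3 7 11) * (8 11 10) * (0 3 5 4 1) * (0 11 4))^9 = (11)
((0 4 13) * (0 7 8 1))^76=((0 4 13 7 8 1))^76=(0 8 13)(1 7 4)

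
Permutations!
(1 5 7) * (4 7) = (1 5 4 7) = [0, 5, 2, 3, 7, 4, 6, 1]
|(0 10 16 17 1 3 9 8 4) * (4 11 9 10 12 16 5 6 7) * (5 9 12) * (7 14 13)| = |(0 5 6 14 13 7 4)(1 3 10 9 8 11 12 16 17)| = 63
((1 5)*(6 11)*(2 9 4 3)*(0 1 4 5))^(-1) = (0 1)(2 3 4 5 9)(6 11)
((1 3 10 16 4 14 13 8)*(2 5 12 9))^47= ((1 3 10 16 4 14 13 8)(2 5 12 9))^47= (1 8 13 14 4 16 10 3)(2 9 12 5)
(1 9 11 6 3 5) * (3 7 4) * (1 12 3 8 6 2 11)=[0, 9, 11, 5, 8, 12, 7, 4, 6, 1, 10, 2, 3]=(1 9)(2 11)(3 5 12)(4 8 6 7)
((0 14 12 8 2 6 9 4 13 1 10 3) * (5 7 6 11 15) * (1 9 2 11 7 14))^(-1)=(0 3 10 1)(2 6 7)(4 9 13)(5 15 11 8 12 14)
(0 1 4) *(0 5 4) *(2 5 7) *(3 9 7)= [1, 0, 5, 9, 3, 4, 6, 2, 8, 7]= (0 1)(2 5 4 3 9 7)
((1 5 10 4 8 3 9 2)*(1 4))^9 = ((1 5 10)(2 4 8 3 9))^9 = (10)(2 9 3 8 4)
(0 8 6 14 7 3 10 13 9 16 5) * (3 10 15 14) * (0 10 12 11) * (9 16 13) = (0 8 6 3 15 14 7 12 11)(5 10 9 13 16) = [8, 1, 2, 15, 4, 10, 3, 12, 6, 13, 9, 0, 11, 16, 7, 14, 5]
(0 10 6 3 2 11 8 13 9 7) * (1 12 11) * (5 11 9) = (0 10 6 3 2 1 12 9 7)(5 11 8 13) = [10, 12, 1, 2, 4, 11, 3, 0, 13, 7, 6, 8, 9, 5]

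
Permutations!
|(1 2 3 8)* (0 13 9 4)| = 4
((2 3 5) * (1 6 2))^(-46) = ((1 6 2 3 5))^(-46) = (1 5 3 2 6)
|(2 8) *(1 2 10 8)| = 2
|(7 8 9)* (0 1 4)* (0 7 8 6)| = |(0 1 4 7 6)(8 9)| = 10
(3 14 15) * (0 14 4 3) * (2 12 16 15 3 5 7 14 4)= [4, 1, 12, 2, 5, 7, 6, 14, 8, 9, 10, 11, 16, 13, 3, 0, 15]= (0 4 5 7 14 3 2 12 16 15)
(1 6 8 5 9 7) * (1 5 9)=[0, 6, 2, 3, 4, 1, 8, 5, 9, 7]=(1 6 8 9 7 5)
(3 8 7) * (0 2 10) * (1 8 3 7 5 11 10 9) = [2, 8, 9, 3, 4, 11, 6, 7, 5, 1, 0, 10] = (0 2 9 1 8 5 11 10)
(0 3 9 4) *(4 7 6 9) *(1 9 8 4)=(0 3 1 9 7 6 8 4)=[3, 9, 2, 1, 0, 5, 8, 6, 4, 7]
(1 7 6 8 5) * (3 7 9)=(1 9 3 7 6 8 5)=[0, 9, 2, 7, 4, 1, 8, 6, 5, 3]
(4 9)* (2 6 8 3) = (2 6 8 3)(4 9) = [0, 1, 6, 2, 9, 5, 8, 7, 3, 4]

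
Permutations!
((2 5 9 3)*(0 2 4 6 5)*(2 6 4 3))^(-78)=((0 6 5 9 2))^(-78)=(0 5 2 6 9)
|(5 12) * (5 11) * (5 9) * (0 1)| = 4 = |(0 1)(5 12 11 9)|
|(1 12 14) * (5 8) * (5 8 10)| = |(1 12 14)(5 10)| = 6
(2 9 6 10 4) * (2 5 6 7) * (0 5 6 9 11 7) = (0 5 9)(2 11 7)(4 6 10) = [5, 1, 11, 3, 6, 9, 10, 2, 8, 0, 4, 7]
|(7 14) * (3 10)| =2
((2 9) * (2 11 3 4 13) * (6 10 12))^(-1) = ((2 9 11 3 4 13)(6 10 12))^(-1) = (2 13 4 3 11 9)(6 12 10)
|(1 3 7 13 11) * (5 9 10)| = 15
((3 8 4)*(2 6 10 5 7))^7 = (2 10 7 6 5)(3 8 4)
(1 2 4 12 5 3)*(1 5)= (1 2 4 12)(3 5)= [0, 2, 4, 5, 12, 3, 6, 7, 8, 9, 10, 11, 1]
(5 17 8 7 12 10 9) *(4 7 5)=[0, 1, 2, 3, 7, 17, 6, 12, 5, 4, 9, 11, 10, 13, 14, 15, 16, 8]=(4 7 12 10 9)(5 17 8)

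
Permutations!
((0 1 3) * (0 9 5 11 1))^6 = ((1 3 9 5 11))^6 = (1 3 9 5 11)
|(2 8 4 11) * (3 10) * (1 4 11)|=|(1 4)(2 8 11)(3 10)|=6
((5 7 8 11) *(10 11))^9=((5 7 8 10 11))^9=(5 11 10 8 7)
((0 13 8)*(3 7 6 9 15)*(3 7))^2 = ((0 13 8)(6 9 15 7))^2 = (0 8 13)(6 15)(7 9)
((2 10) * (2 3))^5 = ((2 10 3))^5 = (2 3 10)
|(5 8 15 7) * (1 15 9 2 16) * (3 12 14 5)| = |(1 15 7 3 12 14 5 8 9 2 16)| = 11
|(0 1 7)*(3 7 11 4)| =|(0 1 11 4 3 7)| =6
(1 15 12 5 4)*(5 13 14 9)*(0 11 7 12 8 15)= (0 11 7 12 13 14 9 5 4 1)(8 15)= [11, 0, 2, 3, 1, 4, 6, 12, 15, 5, 10, 7, 13, 14, 9, 8]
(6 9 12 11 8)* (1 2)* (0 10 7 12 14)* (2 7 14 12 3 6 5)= (0 10 14)(1 7 3 6 9 12 11 8 5 2)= [10, 7, 1, 6, 4, 2, 9, 3, 5, 12, 14, 8, 11, 13, 0]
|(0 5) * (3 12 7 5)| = 5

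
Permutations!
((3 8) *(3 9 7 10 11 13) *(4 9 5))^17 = (3 13 11 10 7 9 4 5 8)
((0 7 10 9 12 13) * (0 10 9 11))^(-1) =(0 11 10 13 12 9 7)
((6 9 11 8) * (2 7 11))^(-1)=(2 9 6 8 11 7)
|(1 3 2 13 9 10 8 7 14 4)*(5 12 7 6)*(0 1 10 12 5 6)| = 12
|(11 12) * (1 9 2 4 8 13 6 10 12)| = 10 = |(1 9 2 4 8 13 6 10 12 11)|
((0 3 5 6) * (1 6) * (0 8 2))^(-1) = (0 2 8 6 1 5 3)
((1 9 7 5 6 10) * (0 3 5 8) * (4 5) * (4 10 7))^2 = ((0 3 10 1 9 4 5 6 7 8))^2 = (0 10 9 5 7)(1 4 6 8 3)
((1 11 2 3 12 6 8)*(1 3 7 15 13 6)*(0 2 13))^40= (15)(1 3 6 11 12 8 13)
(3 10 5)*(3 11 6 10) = (5 11 6 10) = [0, 1, 2, 3, 4, 11, 10, 7, 8, 9, 5, 6]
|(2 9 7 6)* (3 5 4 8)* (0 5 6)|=9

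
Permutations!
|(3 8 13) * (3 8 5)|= 2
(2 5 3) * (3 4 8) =[0, 1, 5, 2, 8, 4, 6, 7, 3] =(2 5 4 8 3)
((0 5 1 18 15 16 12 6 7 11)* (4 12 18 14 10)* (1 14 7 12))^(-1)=((0 5 14 10 4 1 7 11)(6 12)(15 16 18))^(-1)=(0 11 7 1 4 10 14 5)(6 12)(15 18 16)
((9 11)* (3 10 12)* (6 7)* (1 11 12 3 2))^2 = ((1 11 9 12 2)(3 10)(6 7))^2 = (1 9 2 11 12)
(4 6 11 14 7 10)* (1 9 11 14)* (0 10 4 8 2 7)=(0 10 8 2 7 4 6 14)(1 9 11)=[10, 9, 7, 3, 6, 5, 14, 4, 2, 11, 8, 1, 12, 13, 0]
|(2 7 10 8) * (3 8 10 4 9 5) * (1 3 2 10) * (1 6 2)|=10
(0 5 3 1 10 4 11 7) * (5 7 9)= [7, 10, 2, 1, 11, 3, 6, 0, 8, 5, 4, 9]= (0 7)(1 10 4 11 9 5 3)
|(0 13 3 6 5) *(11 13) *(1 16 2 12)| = 12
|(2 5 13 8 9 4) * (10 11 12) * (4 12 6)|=10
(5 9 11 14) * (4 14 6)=(4 14 5 9 11 6)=[0, 1, 2, 3, 14, 9, 4, 7, 8, 11, 10, 6, 12, 13, 5]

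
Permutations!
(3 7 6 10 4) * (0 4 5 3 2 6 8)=(0 4 2 6 10 5 3 7 8)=[4, 1, 6, 7, 2, 3, 10, 8, 0, 9, 5]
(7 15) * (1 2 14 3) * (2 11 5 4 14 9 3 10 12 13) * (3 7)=[0, 11, 9, 1, 14, 4, 6, 15, 8, 7, 12, 5, 13, 2, 10, 3]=(1 11 5 4 14 10 12 13 2 9 7 15 3)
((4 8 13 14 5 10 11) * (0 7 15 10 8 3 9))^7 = (0 9 3 4 11 10 15 7)(5 14 13 8) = ((0 7 15 10 11 4 3 9)(5 8 13 14))^7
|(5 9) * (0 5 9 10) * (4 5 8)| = 5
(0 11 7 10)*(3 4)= (0 11 7 10)(3 4)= [11, 1, 2, 4, 3, 5, 6, 10, 8, 9, 0, 7]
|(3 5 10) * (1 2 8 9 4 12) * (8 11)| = 21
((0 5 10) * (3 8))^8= (0 10 5)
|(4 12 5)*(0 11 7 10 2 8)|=|(0 11 7 10 2 8)(4 12 5)|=6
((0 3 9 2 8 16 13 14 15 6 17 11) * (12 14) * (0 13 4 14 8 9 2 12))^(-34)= (0 14 2 6 12 11 16)(3 15 9 17 8 13 4)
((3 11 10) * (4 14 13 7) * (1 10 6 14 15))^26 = ((1 10 3 11 6 14 13 7 4 15))^26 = (1 13 3 4 6)(7 11 15 14 10)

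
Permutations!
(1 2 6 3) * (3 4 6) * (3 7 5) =[0, 2, 7, 1, 6, 3, 4, 5] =(1 2 7 5 3)(4 6)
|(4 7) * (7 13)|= |(4 13 7)|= 3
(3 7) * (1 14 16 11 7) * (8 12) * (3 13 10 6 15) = [0, 14, 2, 1, 4, 5, 15, 13, 12, 9, 6, 7, 8, 10, 16, 3, 11] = (1 14 16 11 7 13 10 6 15 3)(8 12)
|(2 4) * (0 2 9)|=|(0 2 4 9)|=4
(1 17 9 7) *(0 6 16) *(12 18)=[6, 17, 2, 3, 4, 5, 16, 1, 8, 7, 10, 11, 18, 13, 14, 15, 0, 9, 12]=(0 6 16)(1 17 9 7)(12 18)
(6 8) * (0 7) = (0 7)(6 8) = [7, 1, 2, 3, 4, 5, 8, 0, 6]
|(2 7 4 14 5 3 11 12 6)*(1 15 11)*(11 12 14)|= 11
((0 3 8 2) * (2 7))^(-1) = (0 2 7 8 3)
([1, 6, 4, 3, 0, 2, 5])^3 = (0 5)(1 2)(4 6)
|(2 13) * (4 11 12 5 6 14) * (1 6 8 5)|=6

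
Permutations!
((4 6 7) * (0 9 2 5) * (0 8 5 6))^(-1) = (0 4 7 6 2 9)(5 8)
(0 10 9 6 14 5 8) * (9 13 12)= (0 10 13 12 9 6 14 5 8)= [10, 1, 2, 3, 4, 8, 14, 7, 0, 6, 13, 11, 9, 12, 5]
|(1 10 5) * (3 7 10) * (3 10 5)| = 5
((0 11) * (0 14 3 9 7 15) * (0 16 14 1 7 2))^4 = (0 15 9 1 14)(2 7 3 11 16) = ((0 11 1 7 15 16 14 3 9 2))^4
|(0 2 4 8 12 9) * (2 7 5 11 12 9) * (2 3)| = |(0 7 5 11 12 3 2 4 8 9)| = 10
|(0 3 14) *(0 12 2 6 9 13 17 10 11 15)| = |(0 3 14 12 2 6 9 13 17 10 11 15)| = 12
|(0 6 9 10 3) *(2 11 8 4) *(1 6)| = |(0 1 6 9 10 3)(2 11 8 4)| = 12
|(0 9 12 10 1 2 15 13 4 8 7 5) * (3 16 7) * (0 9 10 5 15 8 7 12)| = 20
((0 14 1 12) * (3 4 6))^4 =((0 14 1 12)(3 4 6))^4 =(14)(3 4 6)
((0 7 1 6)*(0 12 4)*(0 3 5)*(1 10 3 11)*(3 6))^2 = ((0 7 10 6 12 4 11 1 3 5))^2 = (0 10 12 11 3)(1 5 7 6 4)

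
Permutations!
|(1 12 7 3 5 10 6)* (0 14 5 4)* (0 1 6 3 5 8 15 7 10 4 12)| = |(0 14 8 15 7 5 4 1)(3 12 10)| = 24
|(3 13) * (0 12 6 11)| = |(0 12 6 11)(3 13)| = 4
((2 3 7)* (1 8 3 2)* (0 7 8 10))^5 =(0 7 1 10)(3 8)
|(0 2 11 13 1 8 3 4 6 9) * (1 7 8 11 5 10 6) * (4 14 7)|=12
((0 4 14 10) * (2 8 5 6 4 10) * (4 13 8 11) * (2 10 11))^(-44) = (0 11 4 14 10)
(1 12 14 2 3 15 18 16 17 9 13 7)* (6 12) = [0, 6, 3, 15, 4, 5, 12, 1, 8, 13, 10, 11, 14, 7, 2, 18, 17, 9, 16] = (1 6 12 14 2 3 15 18 16 17 9 13 7)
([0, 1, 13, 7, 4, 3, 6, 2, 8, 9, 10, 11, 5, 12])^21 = [0, 1, 5, 13, 4, 2, 6, 12, 8, 9, 10, 11, 7, 3]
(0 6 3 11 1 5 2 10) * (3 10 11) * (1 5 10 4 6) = (0 1 10)(2 11 5)(4 6) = [1, 10, 11, 3, 6, 2, 4, 7, 8, 9, 0, 5]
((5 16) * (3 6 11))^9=((3 6 11)(5 16))^9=(5 16)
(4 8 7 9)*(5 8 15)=(4 15 5 8 7 9)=[0, 1, 2, 3, 15, 8, 6, 9, 7, 4, 10, 11, 12, 13, 14, 5]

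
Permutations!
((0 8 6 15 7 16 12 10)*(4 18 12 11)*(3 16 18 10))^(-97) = ((0 8 6 15 7 18 12 3 16 11 4 10))^(-97) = (0 10 4 11 16 3 12 18 7 15 6 8)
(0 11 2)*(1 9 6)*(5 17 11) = (0 5 17 11 2)(1 9 6) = [5, 9, 0, 3, 4, 17, 1, 7, 8, 6, 10, 2, 12, 13, 14, 15, 16, 11]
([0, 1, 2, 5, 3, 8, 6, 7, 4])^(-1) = (3 4 8 5)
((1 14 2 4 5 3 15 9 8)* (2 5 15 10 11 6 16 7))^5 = ((1 14 5 3 10 11 6 16 7 2 4 15 9 8))^5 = (1 11 4 14 6 15 5 16 9 3 7 8 10 2)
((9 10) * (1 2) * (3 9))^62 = (3 10 9)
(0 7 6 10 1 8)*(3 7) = [3, 8, 2, 7, 4, 5, 10, 6, 0, 9, 1] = (0 3 7 6 10 1 8)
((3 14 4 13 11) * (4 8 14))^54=(14)(3 13)(4 11)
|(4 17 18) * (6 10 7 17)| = |(4 6 10 7 17 18)| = 6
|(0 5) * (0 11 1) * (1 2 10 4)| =7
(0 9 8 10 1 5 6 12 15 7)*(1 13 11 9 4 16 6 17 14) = (0 4 16 6 12 15 7)(1 5 17 14)(8 10 13 11 9) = [4, 5, 2, 3, 16, 17, 12, 0, 10, 8, 13, 9, 15, 11, 1, 7, 6, 14]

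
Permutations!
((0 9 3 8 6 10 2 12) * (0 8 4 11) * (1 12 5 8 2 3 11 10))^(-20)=((0 9 11)(1 12 2 5 8 6)(3 4 10))^(-20)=(0 9 11)(1 8 2)(3 4 10)(5 12 6)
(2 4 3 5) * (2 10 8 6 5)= [0, 1, 4, 2, 3, 10, 5, 7, 6, 9, 8]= (2 4 3)(5 10 8 6)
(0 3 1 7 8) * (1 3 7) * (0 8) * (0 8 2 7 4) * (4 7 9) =(0 7 8 2 9 4) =[7, 1, 9, 3, 0, 5, 6, 8, 2, 4]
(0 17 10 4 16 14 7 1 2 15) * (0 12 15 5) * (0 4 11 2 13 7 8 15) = (0 17 10 11 2 5 4 16 14 8 15 12)(1 13 7) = [17, 13, 5, 3, 16, 4, 6, 1, 15, 9, 11, 2, 0, 7, 8, 12, 14, 10]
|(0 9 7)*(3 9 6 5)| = 6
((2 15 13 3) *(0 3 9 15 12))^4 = ((0 3 2 12)(9 15 13))^4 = (9 15 13)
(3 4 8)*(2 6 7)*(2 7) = (2 6)(3 4 8) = [0, 1, 6, 4, 8, 5, 2, 7, 3]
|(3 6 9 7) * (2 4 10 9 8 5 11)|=|(2 4 10 9 7 3 6 8 5 11)|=10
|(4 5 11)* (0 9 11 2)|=|(0 9 11 4 5 2)|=6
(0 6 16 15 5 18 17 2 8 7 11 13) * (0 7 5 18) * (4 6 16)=(0 16 15 18 17 2 8 5)(4 6)(7 11 13)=[16, 1, 8, 3, 6, 0, 4, 11, 5, 9, 10, 13, 12, 7, 14, 18, 15, 2, 17]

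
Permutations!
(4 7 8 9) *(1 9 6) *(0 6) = (0 6 1 9 4 7 8) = [6, 9, 2, 3, 7, 5, 1, 8, 0, 4]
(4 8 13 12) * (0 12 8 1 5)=(0 12 4 1 5)(8 13)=[12, 5, 2, 3, 1, 0, 6, 7, 13, 9, 10, 11, 4, 8]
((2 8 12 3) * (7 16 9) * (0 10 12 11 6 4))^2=(0 12 2 11 4 10 3 8 6)(7 9 16)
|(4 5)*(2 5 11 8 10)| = 6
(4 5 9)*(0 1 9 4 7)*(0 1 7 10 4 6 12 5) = (0 7 1 9 10 4)(5 6 12) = [7, 9, 2, 3, 0, 6, 12, 1, 8, 10, 4, 11, 5]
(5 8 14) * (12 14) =(5 8 12 14) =[0, 1, 2, 3, 4, 8, 6, 7, 12, 9, 10, 11, 14, 13, 5]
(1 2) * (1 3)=[0, 2, 3, 1]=(1 2 3)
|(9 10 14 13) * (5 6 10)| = |(5 6 10 14 13 9)| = 6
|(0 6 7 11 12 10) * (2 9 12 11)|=7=|(0 6 7 2 9 12 10)|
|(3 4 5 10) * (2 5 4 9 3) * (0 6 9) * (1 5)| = 4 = |(0 6 9 3)(1 5 10 2)|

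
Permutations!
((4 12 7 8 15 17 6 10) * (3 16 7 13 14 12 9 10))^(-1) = (3 6 17 15 8 7 16)(4 10 9)(12 14 13)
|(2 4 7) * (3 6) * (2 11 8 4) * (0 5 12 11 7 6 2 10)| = 10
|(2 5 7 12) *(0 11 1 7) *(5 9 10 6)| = 10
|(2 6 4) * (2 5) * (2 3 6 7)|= 4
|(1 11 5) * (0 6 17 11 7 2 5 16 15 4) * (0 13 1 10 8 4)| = |(0 6 17 11 16 15)(1 7 2 5 10 8 4 13)| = 24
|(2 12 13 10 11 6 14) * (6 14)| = |(2 12 13 10 11 14)| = 6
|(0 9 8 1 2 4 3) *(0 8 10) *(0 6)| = |(0 9 10 6)(1 2 4 3 8)| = 20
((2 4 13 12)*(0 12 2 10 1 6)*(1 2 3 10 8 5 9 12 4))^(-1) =((0 4 13 3 10 2 1 6)(5 9 12 8))^(-1) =(0 6 1 2 10 3 13 4)(5 8 12 9)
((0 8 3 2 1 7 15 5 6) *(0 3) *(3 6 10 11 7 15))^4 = (1 11)(2 10)(3 5)(7 15)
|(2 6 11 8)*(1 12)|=|(1 12)(2 6 11 8)|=4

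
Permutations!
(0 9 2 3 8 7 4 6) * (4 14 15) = [9, 1, 3, 8, 6, 5, 0, 14, 7, 2, 10, 11, 12, 13, 15, 4] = (0 9 2 3 8 7 14 15 4 6)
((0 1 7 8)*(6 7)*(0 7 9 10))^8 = ((0 1 6 9 10)(7 8))^8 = (0 9 1 10 6)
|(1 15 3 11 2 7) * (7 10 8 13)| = 9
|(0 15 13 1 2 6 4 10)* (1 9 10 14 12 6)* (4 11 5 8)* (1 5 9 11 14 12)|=24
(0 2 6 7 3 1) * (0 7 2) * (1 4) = (1 7 3 4)(2 6) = [0, 7, 6, 4, 1, 5, 2, 3]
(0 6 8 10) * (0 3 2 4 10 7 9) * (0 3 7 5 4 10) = [6, 1, 10, 2, 0, 4, 8, 9, 5, 3, 7] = (0 6 8 5 4)(2 10 7 9 3)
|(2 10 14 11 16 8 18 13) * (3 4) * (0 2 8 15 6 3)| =30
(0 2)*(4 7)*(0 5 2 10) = (0 10)(2 5)(4 7) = [10, 1, 5, 3, 7, 2, 6, 4, 8, 9, 0]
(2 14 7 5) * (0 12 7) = [12, 1, 14, 3, 4, 2, 6, 5, 8, 9, 10, 11, 7, 13, 0] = (0 12 7 5 2 14)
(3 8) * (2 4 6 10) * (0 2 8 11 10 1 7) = (0 2 4 6 1 7)(3 11 10 8) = [2, 7, 4, 11, 6, 5, 1, 0, 3, 9, 8, 10]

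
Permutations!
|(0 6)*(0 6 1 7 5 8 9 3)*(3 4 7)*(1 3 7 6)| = 14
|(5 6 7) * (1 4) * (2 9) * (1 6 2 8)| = |(1 4 6 7 5 2 9 8)| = 8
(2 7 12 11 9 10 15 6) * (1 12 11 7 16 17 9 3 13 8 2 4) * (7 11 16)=(1 12 11 3 13 8 2 7 16 17 9 10 15 6 4)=[0, 12, 7, 13, 1, 5, 4, 16, 2, 10, 15, 3, 11, 8, 14, 6, 17, 9]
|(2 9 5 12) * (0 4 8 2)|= 7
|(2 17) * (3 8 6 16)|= 4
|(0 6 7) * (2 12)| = |(0 6 7)(2 12)| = 6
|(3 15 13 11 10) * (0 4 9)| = 15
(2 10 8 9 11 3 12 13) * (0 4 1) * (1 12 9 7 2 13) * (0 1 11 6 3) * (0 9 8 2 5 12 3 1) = (13)(0 4 3 8 7 5 12 11 9 6 1)(2 10) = [4, 0, 10, 8, 3, 12, 1, 5, 7, 6, 2, 9, 11, 13]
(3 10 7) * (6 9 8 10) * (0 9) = (0 9 8 10 7 3 6) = [9, 1, 2, 6, 4, 5, 0, 3, 10, 8, 7]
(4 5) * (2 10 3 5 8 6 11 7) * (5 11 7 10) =(2 5 4 8 6 7)(3 11 10) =[0, 1, 5, 11, 8, 4, 7, 2, 6, 9, 3, 10]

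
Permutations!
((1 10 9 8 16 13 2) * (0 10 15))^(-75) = (0 2 8)(1 16 10)(9 15 13)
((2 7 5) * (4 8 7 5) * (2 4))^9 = (2 7 8 4 5)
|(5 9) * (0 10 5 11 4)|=|(0 10 5 9 11 4)|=6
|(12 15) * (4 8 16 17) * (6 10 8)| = |(4 6 10 8 16 17)(12 15)| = 6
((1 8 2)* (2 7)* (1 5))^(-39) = (1 8 7 2 5)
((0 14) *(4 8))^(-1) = (0 14)(4 8)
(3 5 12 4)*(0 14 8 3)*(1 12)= [14, 12, 2, 5, 0, 1, 6, 7, 3, 9, 10, 11, 4, 13, 8]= (0 14 8 3 5 1 12 4)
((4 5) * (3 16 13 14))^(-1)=((3 16 13 14)(4 5))^(-1)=(3 14 13 16)(4 5)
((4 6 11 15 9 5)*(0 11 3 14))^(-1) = ((0 11 15 9 5 4 6 3 14))^(-1) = (0 14 3 6 4 5 9 15 11)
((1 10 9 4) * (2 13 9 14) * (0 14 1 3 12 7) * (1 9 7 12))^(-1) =((0 14 2 13 7)(1 10 9 4 3))^(-1) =(0 7 13 2 14)(1 3 4 9 10)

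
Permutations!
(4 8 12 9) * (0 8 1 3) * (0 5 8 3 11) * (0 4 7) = (0 3 5 8 12 9 7)(1 11 4) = [3, 11, 2, 5, 1, 8, 6, 0, 12, 7, 10, 4, 9]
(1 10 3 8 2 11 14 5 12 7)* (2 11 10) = (1 2 10 3 8 11 14 5 12 7) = [0, 2, 10, 8, 4, 12, 6, 1, 11, 9, 3, 14, 7, 13, 5]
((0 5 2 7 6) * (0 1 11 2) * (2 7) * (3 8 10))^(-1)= (0 5)(1 6 7 11)(3 10 8)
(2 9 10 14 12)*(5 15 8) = (2 9 10 14 12)(5 15 8) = [0, 1, 9, 3, 4, 15, 6, 7, 5, 10, 14, 11, 2, 13, 12, 8]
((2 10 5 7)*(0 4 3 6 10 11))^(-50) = ((0 4 3 6 10 5 7 2 11))^(-50) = (0 10 11 6 2 3 7 4 5)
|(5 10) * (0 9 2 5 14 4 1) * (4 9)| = 15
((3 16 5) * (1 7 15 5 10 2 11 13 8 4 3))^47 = (1 5 15 7)(2 10 16 3 4 8 13 11)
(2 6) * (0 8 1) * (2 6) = (0 8 1) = [8, 0, 2, 3, 4, 5, 6, 7, 1]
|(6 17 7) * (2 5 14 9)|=12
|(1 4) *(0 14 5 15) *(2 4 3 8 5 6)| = |(0 14 6 2 4 1 3 8 5 15)| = 10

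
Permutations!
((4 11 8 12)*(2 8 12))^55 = (2 8)(4 11 12)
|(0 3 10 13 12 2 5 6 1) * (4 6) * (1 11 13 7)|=35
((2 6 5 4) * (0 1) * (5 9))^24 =(2 4 5 9 6)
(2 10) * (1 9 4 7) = (1 9 4 7)(2 10) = [0, 9, 10, 3, 7, 5, 6, 1, 8, 4, 2]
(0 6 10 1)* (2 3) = (0 6 10 1)(2 3) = [6, 0, 3, 2, 4, 5, 10, 7, 8, 9, 1]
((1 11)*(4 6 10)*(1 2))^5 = (1 2 11)(4 10 6)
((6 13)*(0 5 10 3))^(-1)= ((0 5 10 3)(6 13))^(-1)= (0 3 10 5)(6 13)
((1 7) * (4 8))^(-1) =(1 7)(4 8)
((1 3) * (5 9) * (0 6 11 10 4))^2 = ((0 6 11 10 4)(1 3)(5 9))^2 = (0 11 4 6 10)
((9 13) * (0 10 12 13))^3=(0 13 10 9 12)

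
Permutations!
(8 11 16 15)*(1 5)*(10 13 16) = (1 5)(8 11 10 13 16 15) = [0, 5, 2, 3, 4, 1, 6, 7, 11, 9, 13, 10, 12, 16, 14, 8, 15]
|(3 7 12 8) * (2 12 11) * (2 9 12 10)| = 6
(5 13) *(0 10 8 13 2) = (0 10 8 13 5 2) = [10, 1, 0, 3, 4, 2, 6, 7, 13, 9, 8, 11, 12, 5]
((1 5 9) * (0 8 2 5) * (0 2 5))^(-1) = (0 2 1 9 5 8)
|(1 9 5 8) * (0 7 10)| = 12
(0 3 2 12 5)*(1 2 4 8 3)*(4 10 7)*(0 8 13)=(0 1 2 12 5 8 3 10 7 4 13)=[1, 2, 12, 10, 13, 8, 6, 4, 3, 9, 7, 11, 5, 0]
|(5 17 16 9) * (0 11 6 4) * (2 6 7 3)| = 28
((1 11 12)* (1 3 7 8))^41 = (1 8 7 3 12 11)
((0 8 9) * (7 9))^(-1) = ((0 8 7 9))^(-1) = (0 9 7 8)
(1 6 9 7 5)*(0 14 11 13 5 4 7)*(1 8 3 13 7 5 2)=(0 14 11 7 4 5 8 3 13 2 1 6 9)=[14, 6, 1, 13, 5, 8, 9, 4, 3, 0, 10, 7, 12, 2, 11]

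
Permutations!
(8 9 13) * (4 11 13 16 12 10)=(4 11 13 8 9 16 12 10)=[0, 1, 2, 3, 11, 5, 6, 7, 9, 16, 4, 13, 10, 8, 14, 15, 12]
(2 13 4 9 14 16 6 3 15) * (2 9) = (2 13 4)(3 15 9 14 16 6) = [0, 1, 13, 15, 2, 5, 3, 7, 8, 14, 10, 11, 12, 4, 16, 9, 6]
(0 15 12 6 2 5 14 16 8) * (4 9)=(0 15 12 6 2 5 14 16 8)(4 9)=[15, 1, 5, 3, 9, 14, 2, 7, 0, 4, 10, 11, 6, 13, 16, 12, 8]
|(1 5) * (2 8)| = |(1 5)(2 8)| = 2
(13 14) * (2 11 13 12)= (2 11 13 14 12)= [0, 1, 11, 3, 4, 5, 6, 7, 8, 9, 10, 13, 2, 14, 12]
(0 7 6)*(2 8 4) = [7, 1, 8, 3, 2, 5, 0, 6, 4] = (0 7 6)(2 8 4)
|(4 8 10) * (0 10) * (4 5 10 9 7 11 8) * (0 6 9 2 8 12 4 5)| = |(0 2 8 6 9 7 11 12 4 5 10)| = 11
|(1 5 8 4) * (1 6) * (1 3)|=6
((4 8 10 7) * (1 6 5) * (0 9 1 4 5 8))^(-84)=(0 7 6)(1 4 10)(5 8 9)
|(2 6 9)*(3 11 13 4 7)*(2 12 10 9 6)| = 15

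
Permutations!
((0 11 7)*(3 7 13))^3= ((0 11 13 3 7))^3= (0 3 11 7 13)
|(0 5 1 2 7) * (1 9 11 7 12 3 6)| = |(0 5 9 11 7)(1 2 12 3 6)| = 5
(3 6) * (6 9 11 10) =(3 9 11 10 6) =[0, 1, 2, 9, 4, 5, 3, 7, 8, 11, 6, 10]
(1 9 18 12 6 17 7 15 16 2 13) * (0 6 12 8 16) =(0 6 17 7 15)(1 9 18 8 16 2 13) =[6, 9, 13, 3, 4, 5, 17, 15, 16, 18, 10, 11, 12, 1, 14, 0, 2, 7, 8]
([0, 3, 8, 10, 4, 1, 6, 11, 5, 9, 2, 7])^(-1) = (1 5 8 2 10 3)(7 11)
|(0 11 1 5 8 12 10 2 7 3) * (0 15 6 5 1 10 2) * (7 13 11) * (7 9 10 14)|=33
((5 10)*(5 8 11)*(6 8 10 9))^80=(11)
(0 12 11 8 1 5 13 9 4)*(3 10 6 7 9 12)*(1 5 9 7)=[3, 9, 2, 10, 0, 13, 1, 7, 5, 4, 6, 8, 11, 12]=(0 3 10 6 1 9 4)(5 13 12 11 8)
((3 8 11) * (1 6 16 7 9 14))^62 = ((1 6 16 7 9 14)(3 8 11))^62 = (1 16 9)(3 11 8)(6 7 14)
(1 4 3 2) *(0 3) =(0 3 2 1 4) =[3, 4, 1, 2, 0]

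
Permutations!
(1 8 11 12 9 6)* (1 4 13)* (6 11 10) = [0, 8, 2, 3, 13, 5, 4, 7, 10, 11, 6, 12, 9, 1] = (1 8 10 6 4 13)(9 11 12)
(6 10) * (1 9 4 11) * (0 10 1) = (0 10 6 1 9 4 11) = [10, 9, 2, 3, 11, 5, 1, 7, 8, 4, 6, 0]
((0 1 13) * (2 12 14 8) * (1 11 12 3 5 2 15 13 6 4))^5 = (0 15 14 11 13 8 12)(1 4 6)(2 5 3)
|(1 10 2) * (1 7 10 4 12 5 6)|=|(1 4 12 5 6)(2 7 10)|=15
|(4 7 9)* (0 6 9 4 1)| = |(0 6 9 1)(4 7)| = 4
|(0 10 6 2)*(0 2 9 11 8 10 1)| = 10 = |(0 1)(6 9 11 8 10)|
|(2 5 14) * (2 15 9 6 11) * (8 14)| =8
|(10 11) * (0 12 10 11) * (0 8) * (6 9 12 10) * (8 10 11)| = 3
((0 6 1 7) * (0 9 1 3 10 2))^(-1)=(0 2 10 3 6)(1 9 7)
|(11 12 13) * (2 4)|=|(2 4)(11 12 13)|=6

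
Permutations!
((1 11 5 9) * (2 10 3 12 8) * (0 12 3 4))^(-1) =(0 4 10 2 8 12)(1 9 5 11)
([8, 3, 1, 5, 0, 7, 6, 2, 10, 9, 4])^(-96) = (10)(1 2 7 5 3)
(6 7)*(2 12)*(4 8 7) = (2 12)(4 8 7 6) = [0, 1, 12, 3, 8, 5, 4, 6, 7, 9, 10, 11, 2]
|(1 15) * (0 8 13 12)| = 4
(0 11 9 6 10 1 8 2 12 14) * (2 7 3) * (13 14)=[11, 8, 12, 2, 4, 5, 10, 3, 7, 6, 1, 9, 13, 14, 0]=(0 11 9 6 10 1 8 7 3 2 12 13 14)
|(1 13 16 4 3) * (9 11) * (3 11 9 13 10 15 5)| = |(1 10 15 5 3)(4 11 13 16)| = 20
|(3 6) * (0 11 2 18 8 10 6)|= 8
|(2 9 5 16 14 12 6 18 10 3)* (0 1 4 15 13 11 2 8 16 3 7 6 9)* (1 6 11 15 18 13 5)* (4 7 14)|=18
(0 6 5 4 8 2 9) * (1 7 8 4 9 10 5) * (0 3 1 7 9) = (0 6 7 8 2 10 5)(1 9 3) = [6, 9, 10, 1, 4, 0, 7, 8, 2, 3, 5]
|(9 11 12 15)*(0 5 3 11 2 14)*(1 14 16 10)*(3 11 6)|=22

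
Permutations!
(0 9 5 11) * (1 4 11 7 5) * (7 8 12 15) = (0 9 1 4 11)(5 8 12 15 7) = [9, 4, 2, 3, 11, 8, 6, 5, 12, 1, 10, 0, 15, 13, 14, 7]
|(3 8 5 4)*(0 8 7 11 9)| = |(0 8 5 4 3 7 11 9)| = 8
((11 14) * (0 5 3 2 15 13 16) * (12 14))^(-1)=(0 16 13 15 2 3 5)(11 14 12)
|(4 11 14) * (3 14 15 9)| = |(3 14 4 11 15 9)| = 6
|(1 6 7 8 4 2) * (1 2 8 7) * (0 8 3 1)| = |(0 8 4 3 1 6)| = 6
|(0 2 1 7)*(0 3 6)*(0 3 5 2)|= 4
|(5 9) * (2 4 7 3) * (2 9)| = 6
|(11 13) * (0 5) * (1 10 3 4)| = |(0 5)(1 10 3 4)(11 13)| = 4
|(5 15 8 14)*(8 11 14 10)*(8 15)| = |(5 8 10 15 11 14)| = 6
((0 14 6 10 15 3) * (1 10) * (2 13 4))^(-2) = ((0 14 6 1 10 15 3)(2 13 4))^(-2) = (0 15 1 14 3 10 6)(2 13 4)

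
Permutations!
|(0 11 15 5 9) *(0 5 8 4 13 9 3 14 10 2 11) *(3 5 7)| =11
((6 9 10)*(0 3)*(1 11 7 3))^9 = ((0 1 11 7 3)(6 9 10))^9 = (0 3 7 11 1)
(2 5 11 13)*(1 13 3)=[0, 13, 5, 1, 4, 11, 6, 7, 8, 9, 10, 3, 12, 2]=(1 13 2 5 11 3)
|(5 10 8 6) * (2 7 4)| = |(2 7 4)(5 10 8 6)| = 12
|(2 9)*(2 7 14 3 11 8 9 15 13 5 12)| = 30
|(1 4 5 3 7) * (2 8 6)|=|(1 4 5 3 7)(2 8 6)|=15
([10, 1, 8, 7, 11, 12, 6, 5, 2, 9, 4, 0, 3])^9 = (0 10 4 11)(2 8)(3 7 5 12)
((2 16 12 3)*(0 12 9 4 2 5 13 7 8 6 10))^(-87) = (0 5 8)(2 16 9 4)(3 7 10)(6 12 13)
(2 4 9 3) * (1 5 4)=(1 5 4 9 3 2)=[0, 5, 1, 2, 9, 4, 6, 7, 8, 3]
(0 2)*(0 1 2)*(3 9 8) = (1 2)(3 9 8) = [0, 2, 1, 9, 4, 5, 6, 7, 3, 8]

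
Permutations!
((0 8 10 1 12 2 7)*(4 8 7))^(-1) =((0 7)(1 12 2 4 8 10))^(-1) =(0 7)(1 10 8 4 2 12)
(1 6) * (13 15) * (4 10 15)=(1 6)(4 10 15 13)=[0, 6, 2, 3, 10, 5, 1, 7, 8, 9, 15, 11, 12, 4, 14, 13]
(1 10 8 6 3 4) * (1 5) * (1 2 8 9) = [0, 10, 8, 4, 5, 2, 3, 7, 6, 1, 9] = (1 10 9)(2 8 6 3 4 5)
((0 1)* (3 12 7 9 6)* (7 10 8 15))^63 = ((0 1)(3 12 10 8 15 7 9 6))^63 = (0 1)(3 6 9 7 15 8 10 12)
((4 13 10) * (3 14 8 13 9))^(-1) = ((3 14 8 13 10 4 9))^(-1) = (3 9 4 10 13 8 14)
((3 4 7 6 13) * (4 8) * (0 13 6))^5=(0 7 4 8 3 13)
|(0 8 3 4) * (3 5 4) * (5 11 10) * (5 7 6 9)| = 9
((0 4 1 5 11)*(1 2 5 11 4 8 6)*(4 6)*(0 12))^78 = ((0 8 4 2 5 6 1 11 12))^78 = (0 1 2)(4 12 6)(5 8 11)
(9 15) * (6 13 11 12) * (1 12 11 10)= [0, 12, 2, 3, 4, 5, 13, 7, 8, 15, 1, 11, 6, 10, 14, 9]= (1 12 6 13 10)(9 15)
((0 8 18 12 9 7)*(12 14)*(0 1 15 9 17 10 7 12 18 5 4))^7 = ((0 8 5 4)(1 15 9 12 17 10 7)(14 18))^7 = (0 4 5 8)(14 18)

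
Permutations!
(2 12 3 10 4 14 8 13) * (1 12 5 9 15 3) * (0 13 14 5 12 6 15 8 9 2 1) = (0 13 1 6 15 3 10 4 5 2 12)(8 14 9) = [13, 6, 12, 10, 5, 2, 15, 7, 14, 8, 4, 11, 0, 1, 9, 3]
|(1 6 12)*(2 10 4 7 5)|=15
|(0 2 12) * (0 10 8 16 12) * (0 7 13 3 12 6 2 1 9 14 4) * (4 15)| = 18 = |(0 1 9 14 15 4)(2 7 13 3 12 10 8 16 6)|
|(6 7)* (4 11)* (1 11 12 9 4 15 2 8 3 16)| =|(1 11 15 2 8 3 16)(4 12 9)(6 7)| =42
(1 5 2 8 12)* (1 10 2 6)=(1 5 6)(2 8 12 10)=[0, 5, 8, 3, 4, 6, 1, 7, 12, 9, 2, 11, 10]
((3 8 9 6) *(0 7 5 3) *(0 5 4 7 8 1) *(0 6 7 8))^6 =((1 6 5 3)(4 8 9 7))^6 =(1 5)(3 6)(4 9)(7 8)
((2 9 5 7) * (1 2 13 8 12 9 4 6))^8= (5 13 12)(7 8 9)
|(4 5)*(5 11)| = |(4 11 5)| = 3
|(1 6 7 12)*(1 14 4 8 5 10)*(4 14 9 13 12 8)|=6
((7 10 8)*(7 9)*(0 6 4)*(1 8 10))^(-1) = ((10)(0 6 4)(1 8 9 7))^(-1) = (10)(0 4 6)(1 7 9 8)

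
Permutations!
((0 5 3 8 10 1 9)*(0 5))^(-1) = (1 10 8 3 5 9)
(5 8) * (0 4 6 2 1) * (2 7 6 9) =(0 4 9 2 1)(5 8)(6 7) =[4, 0, 1, 3, 9, 8, 7, 6, 5, 2]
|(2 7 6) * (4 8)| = |(2 7 6)(4 8)| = 6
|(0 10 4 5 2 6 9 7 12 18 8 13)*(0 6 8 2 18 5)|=9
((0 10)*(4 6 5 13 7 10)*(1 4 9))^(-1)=(0 10 7 13 5 6 4 1 9)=((0 9 1 4 6 5 13 7 10))^(-1)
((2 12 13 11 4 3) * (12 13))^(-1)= ((2 13 11 4 3))^(-1)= (2 3 4 11 13)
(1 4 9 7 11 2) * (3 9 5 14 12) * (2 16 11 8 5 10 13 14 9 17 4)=(1 2)(3 17 4 10 13 14 12)(5 9 7 8)(11 16)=[0, 2, 1, 17, 10, 9, 6, 8, 5, 7, 13, 16, 3, 14, 12, 15, 11, 4]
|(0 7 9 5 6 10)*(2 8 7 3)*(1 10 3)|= |(0 1 10)(2 8 7 9 5 6 3)|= 21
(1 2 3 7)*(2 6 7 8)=(1 6 7)(2 3 8)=[0, 6, 3, 8, 4, 5, 7, 1, 2]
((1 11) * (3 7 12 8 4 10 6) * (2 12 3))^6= ((1 11)(2 12 8 4 10 6)(3 7))^6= (12)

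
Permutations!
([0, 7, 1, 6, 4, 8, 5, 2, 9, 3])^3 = (3 8 6 9 5)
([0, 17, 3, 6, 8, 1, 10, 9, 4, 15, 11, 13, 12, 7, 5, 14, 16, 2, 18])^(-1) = [0, 5, 17, 2, 8, 14, 3, 13, 4, 7, 6, 10, 12, 11, 15, 9, 16, 1, 18]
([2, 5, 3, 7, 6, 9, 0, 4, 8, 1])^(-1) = (0 6 4 7 3 2)(1 9 5)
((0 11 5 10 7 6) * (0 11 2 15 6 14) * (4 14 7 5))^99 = (0 2 15 6 11 4 14)(5 10)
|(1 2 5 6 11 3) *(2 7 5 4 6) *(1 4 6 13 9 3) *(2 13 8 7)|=|(1 2 6 11)(3 4 8 7 5 13 9)|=28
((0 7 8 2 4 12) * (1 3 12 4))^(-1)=((0 7 8 2 1 3 12))^(-1)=(0 12 3 1 2 8 7)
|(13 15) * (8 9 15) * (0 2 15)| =|(0 2 15 13 8 9)| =6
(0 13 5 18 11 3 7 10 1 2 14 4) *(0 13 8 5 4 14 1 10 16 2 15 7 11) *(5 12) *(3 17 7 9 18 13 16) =(0 8 12 5 13 4 16 2 1 15 9 18)(3 11 17 7) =[8, 15, 1, 11, 16, 13, 6, 3, 12, 18, 10, 17, 5, 4, 14, 9, 2, 7, 0]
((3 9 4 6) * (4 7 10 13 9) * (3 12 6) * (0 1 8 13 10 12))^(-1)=((0 1 8 13 9 7 12 6)(3 4))^(-1)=(0 6 12 7 9 13 8 1)(3 4)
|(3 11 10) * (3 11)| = 2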